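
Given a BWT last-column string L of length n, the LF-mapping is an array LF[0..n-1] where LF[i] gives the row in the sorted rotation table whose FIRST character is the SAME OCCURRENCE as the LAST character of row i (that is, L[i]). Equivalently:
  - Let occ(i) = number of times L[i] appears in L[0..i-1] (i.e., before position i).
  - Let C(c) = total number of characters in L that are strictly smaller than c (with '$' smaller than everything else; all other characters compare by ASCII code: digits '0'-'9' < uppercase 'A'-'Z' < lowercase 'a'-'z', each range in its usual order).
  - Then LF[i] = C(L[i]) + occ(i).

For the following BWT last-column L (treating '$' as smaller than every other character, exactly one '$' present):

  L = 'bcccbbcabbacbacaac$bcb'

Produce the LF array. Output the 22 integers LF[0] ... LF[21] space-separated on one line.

Answer: 6 14 15 16 7 8 17 1 9 10 2 18 11 3 19 4 5 20 0 12 21 13

Derivation:
Char counts: '$':1, 'a':5, 'b':8, 'c':8
C (first-col start): C('$')=0, C('a')=1, C('b')=6, C('c')=14
L[0]='b': occ=0, LF[0]=C('b')+0=6+0=6
L[1]='c': occ=0, LF[1]=C('c')+0=14+0=14
L[2]='c': occ=1, LF[2]=C('c')+1=14+1=15
L[3]='c': occ=2, LF[3]=C('c')+2=14+2=16
L[4]='b': occ=1, LF[4]=C('b')+1=6+1=7
L[5]='b': occ=2, LF[5]=C('b')+2=6+2=8
L[6]='c': occ=3, LF[6]=C('c')+3=14+3=17
L[7]='a': occ=0, LF[7]=C('a')+0=1+0=1
L[8]='b': occ=3, LF[8]=C('b')+3=6+3=9
L[9]='b': occ=4, LF[9]=C('b')+4=6+4=10
L[10]='a': occ=1, LF[10]=C('a')+1=1+1=2
L[11]='c': occ=4, LF[11]=C('c')+4=14+4=18
L[12]='b': occ=5, LF[12]=C('b')+5=6+5=11
L[13]='a': occ=2, LF[13]=C('a')+2=1+2=3
L[14]='c': occ=5, LF[14]=C('c')+5=14+5=19
L[15]='a': occ=3, LF[15]=C('a')+3=1+3=4
L[16]='a': occ=4, LF[16]=C('a')+4=1+4=5
L[17]='c': occ=6, LF[17]=C('c')+6=14+6=20
L[18]='$': occ=0, LF[18]=C('$')+0=0+0=0
L[19]='b': occ=6, LF[19]=C('b')+6=6+6=12
L[20]='c': occ=7, LF[20]=C('c')+7=14+7=21
L[21]='b': occ=7, LF[21]=C('b')+7=6+7=13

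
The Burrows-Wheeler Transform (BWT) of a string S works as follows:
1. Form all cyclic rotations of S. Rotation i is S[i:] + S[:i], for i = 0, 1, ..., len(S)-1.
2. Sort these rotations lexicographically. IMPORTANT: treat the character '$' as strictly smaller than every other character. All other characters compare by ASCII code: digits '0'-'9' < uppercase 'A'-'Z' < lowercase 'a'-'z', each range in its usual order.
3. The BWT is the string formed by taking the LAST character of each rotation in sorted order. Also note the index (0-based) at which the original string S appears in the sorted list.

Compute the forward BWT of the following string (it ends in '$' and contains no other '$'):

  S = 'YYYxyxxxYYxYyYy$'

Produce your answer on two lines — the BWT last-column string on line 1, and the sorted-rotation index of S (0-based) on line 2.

All 16 rotations (rotation i = S[i:]+S[:i]):
  rot[0] = YYYxyxxxYYxYyYy$
  rot[1] = YYxyxxxYYxYyYy$Y
  rot[2] = YxyxxxYYxYyYy$YY
  rot[3] = xyxxxYYxYyYy$YYY
  rot[4] = yxxxYYxYyYy$YYYx
  rot[5] = xxxYYxYyYy$YYYxy
  rot[6] = xxYYxYyYy$YYYxyx
  rot[7] = xYYxYyYy$YYYxyxx
  rot[8] = YYxYyYy$YYYxyxxx
  rot[9] = YxYyYy$YYYxyxxxY
  rot[10] = xYyYy$YYYxyxxxYY
  rot[11] = YyYy$YYYxyxxxYYx
  rot[12] = yYy$YYYxyxxxYYxY
  rot[13] = Yy$YYYxyxxxYYxYy
  rot[14] = y$YYYxyxxxYYxYyY
  rot[15] = $YYYxyxxxYYxYyYy
Sorted (with $ < everything):
  sorted[0] = $YYYxyxxxYYxYyYy  (last char: 'y')
  sorted[1] = YYYxyxxxYYxYyYy$  (last char: '$')
  sorted[2] = YYxYyYy$YYYxyxxx  (last char: 'x')
  sorted[3] = YYxyxxxYYxYyYy$Y  (last char: 'Y')
  sorted[4] = YxYyYy$YYYxyxxxY  (last char: 'Y')
  sorted[5] = YxyxxxYYxYyYy$YY  (last char: 'Y')
  sorted[6] = Yy$YYYxyxxxYYxYy  (last char: 'y')
  sorted[7] = YyYy$YYYxyxxxYYx  (last char: 'x')
  sorted[8] = xYYxYyYy$YYYxyxx  (last char: 'x')
  sorted[9] = xYyYy$YYYxyxxxYY  (last char: 'Y')
  sorted[10] = xxYYxYyYy$YYYxyx  (last char: 'x')
  sorted[11] = xxxYYxYyYy$YYYxy  (last char: 'y')
  sorted[12] = xyxxxYYxYyYy$YYY  (last char: 'Y')
  sorted[13] = y$YYYxyxxxYYxYyY  (last char: 'Y')
  sorted[14] = yYy$YYYxyxxxYYxY  (last char: 'Y')
  sorted[15] = yxxxYYxYyYy$YYYx  (last char: 'x')
Last column: y$xYYYyxxYxyYYYx
Original string S is at sorted index 1

Answer: y$xYYYyxxYxyYYYx
1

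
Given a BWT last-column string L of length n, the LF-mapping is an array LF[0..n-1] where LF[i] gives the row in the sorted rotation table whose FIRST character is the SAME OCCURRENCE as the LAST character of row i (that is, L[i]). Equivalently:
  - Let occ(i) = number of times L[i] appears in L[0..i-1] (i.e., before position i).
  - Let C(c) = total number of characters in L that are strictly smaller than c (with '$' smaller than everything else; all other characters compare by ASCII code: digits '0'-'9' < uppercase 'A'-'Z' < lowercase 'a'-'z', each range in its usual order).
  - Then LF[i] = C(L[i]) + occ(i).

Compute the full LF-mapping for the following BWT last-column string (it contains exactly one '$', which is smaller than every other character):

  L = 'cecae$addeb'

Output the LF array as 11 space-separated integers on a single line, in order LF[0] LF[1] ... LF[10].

Answer: 4 8 5 1 9 0 2 6 7 10 3

Derivation:
Char counts: '$':1, 'a':2, 'b':1, 'c':2, 'd':2, 'e':3
C (first-col start): C('$')=0, C('a')=1, C('b')=3, C('c')=4, C('d')=6, C('e')=8
L[0]='c': occ=0, LF[0]=C('c')+0=4+0=4
L[1]='e': occ=0, LF[1]=C('e')+0=8+0=8
L[2]='c': occ=1, LF[2]=C('c')+1=4+1=5
L[3]='a': occ=0, LF[3]=C('a')+0=1+0=1
L[4]='e': occ=1, LF[4]=C('e')+1=8+1=9
L[5]='$': occ=0, LF[5]=C('$')+0=0+0=0
L[6]='a': occ=1, LF[6]=C('a')+1=1+1=2
L[7]='d': occ=0, LF[7]=C('d')+0=6+0=6
L[8]='d': occ=1, LF[8]=C('d')+1=6+1=7
L[9]='e': occ=2, LF[9]=C('e')+2=8+2=10
L[10]='b': occ=0, LF[10]=C('b')+0=3+0=3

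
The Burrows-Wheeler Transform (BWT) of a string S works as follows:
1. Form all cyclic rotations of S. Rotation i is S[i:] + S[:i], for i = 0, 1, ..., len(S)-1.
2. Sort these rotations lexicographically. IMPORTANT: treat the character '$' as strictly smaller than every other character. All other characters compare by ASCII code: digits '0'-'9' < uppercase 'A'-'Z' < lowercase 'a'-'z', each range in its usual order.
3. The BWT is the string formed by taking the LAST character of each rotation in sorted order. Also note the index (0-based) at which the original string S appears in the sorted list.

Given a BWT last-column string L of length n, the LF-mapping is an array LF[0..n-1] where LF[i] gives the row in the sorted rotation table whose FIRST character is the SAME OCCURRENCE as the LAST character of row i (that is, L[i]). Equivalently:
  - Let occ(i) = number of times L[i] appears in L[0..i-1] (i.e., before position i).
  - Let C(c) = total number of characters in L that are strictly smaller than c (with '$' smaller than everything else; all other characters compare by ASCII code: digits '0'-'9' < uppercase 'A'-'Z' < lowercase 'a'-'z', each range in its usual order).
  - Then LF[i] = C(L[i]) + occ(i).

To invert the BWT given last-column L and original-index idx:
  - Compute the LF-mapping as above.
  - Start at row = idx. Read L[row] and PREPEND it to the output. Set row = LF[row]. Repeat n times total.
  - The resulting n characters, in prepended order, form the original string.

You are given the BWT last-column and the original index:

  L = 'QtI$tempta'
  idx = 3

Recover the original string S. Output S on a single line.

LF mapping: 2 7 1 0 8 4 5 6 9 3
Walk LF starting at row 3, prepending L[row]:
  step 1: row=3, L[3]='$', prepend. Next row=LF[3]=0
  step 2: row=0, L[0]='Q', prepend. Next row=LF[0]=2
  step 3: row=2, L[2]='I', prepend. Next row=LF[2]=1
  step 4: row=1, L[1]='t', prepend. Next row=LF[1]=7
  step 5: row=7, L[7]='p', prepend. Next row=LF[7]=6
  step 6: row=6, L[6]='m', prepend. Next row=LF[6]=5
  step 7: row=5, L[5]='e', prepend. Next row=LF[5]=4
  step 8: row=4, L[4]='t', prepend. Next row=LF[4]=8
  step 9: row=8, L[8]='t', prepend. Next row=LF[8]=9
  step 10: row=9, L[9]='a', prepend. Next row=LF[9]=3
Reversed output: attemptIQ$

Answer: attemptIQ$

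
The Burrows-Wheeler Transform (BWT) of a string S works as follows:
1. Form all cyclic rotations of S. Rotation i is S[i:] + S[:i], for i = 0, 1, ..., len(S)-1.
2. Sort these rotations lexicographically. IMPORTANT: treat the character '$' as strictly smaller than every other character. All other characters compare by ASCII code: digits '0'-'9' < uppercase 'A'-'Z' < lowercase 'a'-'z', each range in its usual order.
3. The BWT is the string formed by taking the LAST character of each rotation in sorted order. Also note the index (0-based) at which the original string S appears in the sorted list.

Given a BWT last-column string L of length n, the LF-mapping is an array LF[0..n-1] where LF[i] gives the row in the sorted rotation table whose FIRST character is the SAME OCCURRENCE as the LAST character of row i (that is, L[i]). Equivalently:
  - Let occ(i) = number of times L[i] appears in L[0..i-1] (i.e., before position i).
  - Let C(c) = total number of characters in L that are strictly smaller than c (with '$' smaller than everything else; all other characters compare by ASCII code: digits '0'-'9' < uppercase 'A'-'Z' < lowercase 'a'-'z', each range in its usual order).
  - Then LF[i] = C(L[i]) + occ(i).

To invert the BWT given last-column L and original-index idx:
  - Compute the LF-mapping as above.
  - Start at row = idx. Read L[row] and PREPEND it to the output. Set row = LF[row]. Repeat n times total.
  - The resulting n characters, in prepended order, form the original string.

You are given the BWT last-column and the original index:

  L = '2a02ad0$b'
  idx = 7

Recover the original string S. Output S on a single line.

LF mapping: 3 5 1 4 6 8 2 0 7
Walk LF starting at row 7, prepending L[row]:
  step 1: row=7, L[7]='$', prepend. Next row=LF[7]=0
  step 2: row=0, L[0]='2', prepend. Next row=LF[0]=3
  step 3: row=3, L[3]='2', prepend. Next row=LF[3]=4
  step 4: row=4, L[4]='a', prepend. Next row=LF[4]=6
  step 5: row=6, L[6]='0', prepend. Next row=LF[6]=2
  step 6: row=2, L[2]='0', prepend. Next row=LF[2]=1
  step 7: row=1, L[1]='a', prepend. Next row=LF[1]=5
  step 8: row=5, L[5]='d', prepend. Next row=LF[5]=8
  step 9: row=8, L[8]='b', prepend. Next row=LF[8]=7
Reversed output: bda00a22$

Answer: bda00a22$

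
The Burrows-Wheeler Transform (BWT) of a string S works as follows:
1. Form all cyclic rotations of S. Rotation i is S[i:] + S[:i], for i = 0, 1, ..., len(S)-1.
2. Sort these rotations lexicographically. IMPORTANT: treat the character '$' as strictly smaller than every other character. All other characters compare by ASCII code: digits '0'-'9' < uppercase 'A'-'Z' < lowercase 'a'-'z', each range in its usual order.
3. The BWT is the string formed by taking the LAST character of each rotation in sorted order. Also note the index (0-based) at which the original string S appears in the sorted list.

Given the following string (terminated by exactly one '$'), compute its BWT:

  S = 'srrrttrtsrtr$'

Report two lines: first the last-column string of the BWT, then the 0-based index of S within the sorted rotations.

Answer: rtsrstr$trtrr
7

Derivation:
All 13 rotations (rotation i = S[i:]+S[:i]):
  rot[0] = srrrttrtsrtr$
  rot[1] = rrrttrtsrtr$s
  rot[2] = rrttrtsrtr$sr
  rot[3] = rttrtsrtr$srr
  rot[4] = ttrtsrtr$srrr
  rot[5] = trtsrtr$srrrt
  rot[6] = rtsrtr$srrrtt
  rot[7] = tsrtr$srrrttr
  rot[8] = srtr$srrrttrt
  rot[9] = rtr$srrrttrts
  rot[10] = tr$srrrttrtsr
  rot[11] = r$srrrttrtsrt
  rot[12] = $srrrttrtsrtr
Sorted (with $ < everything):
  sorted[0] = $srrrttrtsrtr  (last char: 'r')
  sorted[1] = r$srrrttrtsrt  (last char: 't')
  sorted[2] = rrrttrtsrtr$s  (last char: 's')
  sorted[3] = rrttrtsrtr$sr  (last char: 'r')
  sorted[4] = rtr$srrrttrts  (last char: 's')
  sorted[5] = rtsrtr$srrrtt  (last char: 't')
  sorted[6] = rttrtsrtr$srr  (last char: 'r')
  sorted[7] = srrrttrtsrtr$  (last char: '$')
  sorted[8] = srtr$srrrttrt  (last char: 't')
  sorted[9] = tr$srrrttrtsr  (last char: 'r')
  sorted[10] = trtsrtr$srrrt  (last char: 't')
  sorted[11] = tsrtr$srrrttr  (last char: 'r')
  sorted[12] = ttrtsrtr$srrr  (last char: 'r')
Last column: rtsrstr$trtrr
Original string S is at sorted index 7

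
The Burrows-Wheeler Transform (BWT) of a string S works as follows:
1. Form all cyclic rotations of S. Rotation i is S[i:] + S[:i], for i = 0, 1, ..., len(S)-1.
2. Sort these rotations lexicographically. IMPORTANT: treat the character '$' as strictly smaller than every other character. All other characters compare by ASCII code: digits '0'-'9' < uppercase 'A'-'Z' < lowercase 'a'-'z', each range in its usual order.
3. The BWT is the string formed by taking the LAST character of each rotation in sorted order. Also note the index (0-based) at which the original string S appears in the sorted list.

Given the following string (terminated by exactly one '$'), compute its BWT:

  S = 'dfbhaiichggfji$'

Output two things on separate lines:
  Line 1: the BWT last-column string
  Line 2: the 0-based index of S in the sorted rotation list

Answer: ihfi$dgghbcjiaf
4

Derivation:
All 15 rotations (rotation i = S[i:]+S[:i]):
  rot[0] = dfbhaiichggfji$
  rot[1] = fbhaiichggfji$d
  rot[2] = bhaiichggfji$df
  rot[3] = haiichggfji$dfb
  rot[4] = aiichggfji$dfbh
  rot[5] = iichggfji$dfbha
  rot[6] = ichggfji$dfbhai
  rot[7] = chggfji$dfbhaii
  rot[8] = hggfji$dfbhaiic
  rot[9] = ggfji$dfbhaiich
  rot[10] = gfji$dfbhaiichg
  rot[11] = fji$dfbhaiichgg
  rot[12] = ji$dfbhaiichggf
  rot[13] = i$dfbhaiichggfj
  rot[14] = $dfbhaiichggfji
Sorted (with $ < everything):
  sorted[0] = $dfbhaiichggfji  (last char: 'i')
  sorted[1] = aiichggfji$dfbh  (last char: 'h')
  sorted[2] = bhaiichggfji$df  (last char: 'f')
  sorted[3] = chggfji$dfbhaii  (last char: 'i')
  sorted[4] = dfbhaiichggfji$  (last char: '$')
  sorted[5] = fbhaiichggfji$d  (last char: 'd')
  sorted[6] = fji$dfbhaiichgg  (last char: 'g')
  sorted[7] = gfji$dfbhaiichg  (last char: 'g')
  sorted[8] = ggfji$dfbhaiich  (last char: 'h')
  sorted[9] = haiichggfji$dfb  (last char: 'b')
  sorted[10] = hggfji$dfbhaiic  (last char: 'c')
  sorted[11] = i$dfbhaiichggfj  (last char: 'j')
  sorted[12] = ichggfji$dfbhai  (last char: 'i')
  sorted[13] = iichggfji$dfbha  (last char: 'a')
  sorted[14] = ji$dfbhaiichggf  (last char: 'f')
Last column: ihfi$dgghbcjiaf
Original string S is at sorted index 4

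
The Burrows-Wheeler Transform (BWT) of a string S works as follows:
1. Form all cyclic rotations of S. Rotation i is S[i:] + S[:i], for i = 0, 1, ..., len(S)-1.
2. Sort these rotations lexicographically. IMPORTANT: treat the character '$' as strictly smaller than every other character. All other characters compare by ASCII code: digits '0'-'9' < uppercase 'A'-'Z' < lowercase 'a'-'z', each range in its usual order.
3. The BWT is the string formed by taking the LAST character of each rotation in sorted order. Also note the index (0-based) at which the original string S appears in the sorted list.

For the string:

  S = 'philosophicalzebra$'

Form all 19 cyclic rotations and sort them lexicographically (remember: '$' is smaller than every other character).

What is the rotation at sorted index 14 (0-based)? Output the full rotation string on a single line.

All 19 rotations (rotation i = S[i:]+S[:i]):
  rot[0] = philosophicalzebra$
  rot[1] = hilosophicalzebra$p
  rot[2] = ilosophicalzebra$ph
  rot[3] = losophicalzebra$phi
  rot[4] = osophicalzebra$phil
  rot[5] = sophicalzebra$philo
  rot[6] = ophicalzebra$philos
  rot[7] = phicalzebra$philoso
  rot[8] = hicalzebra$philosop
  rot[9] = icalzebra$philosoph
  rot[10] = calzebra$philosophi
  rot[11] = alzebra$philosophic
  rot[12] = lzebra$philosophica
  rot[13] = zebra$philosophical
  rot[14] = ebra$philosophicalz
  rot[15] = bra$philosophicalze
  rot[16] = ra$philosophicalzeb
  rot[17] = a$philosophicalzebr
  rot[18] = $philosophicalzebra
Sorted (with $ < everything):
  sorted[0] = $philosophicalzebra
  sorted[1] = a$philosophicalzebr
  sorted[2] = alzebra$philosophic
  sorted[3] = bra$philosophicalze
  sorted[4] = calzebra$philosophi
  sorted[5] = ebra$philosophicalz
  sorted[6] = hicalzebra$philosop
  sorted[7] = hilosophicalzebra$p
  sorted[8] = icalzebra$philosoph
  sorted[9] = ilosophicalzebra$ph
  sorted[10] = losophicalzebra$phi
  sorted[11] = lzebra$philosophica
  sorted[12] = ophicalzebra$philos
  sorted[13] = osophicalzebra$phil
  sorted[14] = phicalzebra$philoso
  sorted[15] = philosophicalzebra$
  sorted[16] = ra$philosophicalzeb
  sorted[17] = sophicalzebra$philo
  sorted[18] = zebra$philosophical
sorted[14] = phicalzebra$philoso

Answer: phicalzebra$philoso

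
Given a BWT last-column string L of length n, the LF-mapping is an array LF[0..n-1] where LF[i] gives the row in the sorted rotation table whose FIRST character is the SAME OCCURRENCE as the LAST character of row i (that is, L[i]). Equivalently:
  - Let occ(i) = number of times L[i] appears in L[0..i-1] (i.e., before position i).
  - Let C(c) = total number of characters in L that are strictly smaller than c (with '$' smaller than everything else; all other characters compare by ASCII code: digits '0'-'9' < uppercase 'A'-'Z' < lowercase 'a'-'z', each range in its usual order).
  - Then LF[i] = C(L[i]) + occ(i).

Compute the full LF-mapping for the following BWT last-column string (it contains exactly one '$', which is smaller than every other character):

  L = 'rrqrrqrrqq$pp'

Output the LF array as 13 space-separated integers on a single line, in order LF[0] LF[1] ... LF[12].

Answer: 7 8 3 9 10 4 11 12 5 6 0 1 2

Derivation:
Char counts: '$':1, 'p':2, 'q':4, 'r':6
C (first-col start): C('$')=0, C('p')=1, C('q')=3, C('r')=7
L[0]='r': occ=0, LF[0]=C('r')+0=7+0=7
L[1]='r': occ=1, LF[1]=C('r')+1=7+1=8
L[2]='q': occ=0, LF[2]=C('q')+0=3+0=3
L[3]='r': occ=2, LF[3]=C('r')+2=7+2=9
L[4]='r': occ=3, LF[4]=C('r')+3=7+3=10
L[5]='q': occ=1, LF[5]=C('q')+1=3+1=4
L[6]='r': occ=4, LF[6]=C('r')+4=7+4=11
L[7]='r': occ=5, LF[7]=C('r')+5=7+5=12
L[8]='q': occ=2, LF[8]=C('q')+2=3+2=5
L[9]='q': occ=3, LF[9]=C('q')+3=3+3=6
L[10]='$': occ=0, LF[10]=C('$')+0=0+0=0
L[11]='p': occ=0, LF[11]=C('p')+0=1+0=1
L[12]='p': occ=1, LF[12]=C('p')+1=1+1=2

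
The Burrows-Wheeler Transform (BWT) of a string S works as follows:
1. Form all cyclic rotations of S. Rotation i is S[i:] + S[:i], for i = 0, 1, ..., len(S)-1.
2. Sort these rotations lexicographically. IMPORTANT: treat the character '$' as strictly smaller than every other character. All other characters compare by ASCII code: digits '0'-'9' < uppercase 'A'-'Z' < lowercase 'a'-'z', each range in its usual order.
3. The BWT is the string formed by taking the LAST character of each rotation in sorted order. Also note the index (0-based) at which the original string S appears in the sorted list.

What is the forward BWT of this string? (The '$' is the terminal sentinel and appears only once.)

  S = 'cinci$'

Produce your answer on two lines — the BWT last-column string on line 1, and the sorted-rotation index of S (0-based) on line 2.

Answer: in$cci
2

Derivation:
All 6 rotations (rotation i = S[i:]+S[:i]):
  rot[0] = cinci$
  rot[1] = inci$c
  rot[2] = nci$ci
  rot[3] = ci$cin
  rot[4] = i$cinc
  rot[5] = $cinci
Sorted (with $ < everything):
  sorted[0] = $cinci  (last char: 'i')
  sorted[1] = ci$cin  (last char: 'n')
  sorted[2] = cinci$  (last char: '$')
  sorted[3] = i$cinc  (last char: 'c')
  sorted[4] = inci$c  (last char: 'c')
  sorted[5] = nci$ci  (last char: 'i')
Last column: in$cci
Original string S is at sorted index 2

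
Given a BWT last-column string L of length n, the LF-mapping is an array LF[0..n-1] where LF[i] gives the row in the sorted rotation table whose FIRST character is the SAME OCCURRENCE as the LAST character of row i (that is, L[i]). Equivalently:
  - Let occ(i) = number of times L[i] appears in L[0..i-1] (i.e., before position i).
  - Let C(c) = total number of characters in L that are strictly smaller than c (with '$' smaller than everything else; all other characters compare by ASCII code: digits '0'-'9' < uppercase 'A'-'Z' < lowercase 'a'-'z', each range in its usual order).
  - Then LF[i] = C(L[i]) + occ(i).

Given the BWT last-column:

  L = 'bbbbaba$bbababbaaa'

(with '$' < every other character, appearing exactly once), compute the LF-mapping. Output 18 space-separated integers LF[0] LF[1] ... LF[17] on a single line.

Answer: 8 9 10 11 1 12 2 0 13 14 3 15 4 16 17 5 6 7

Derivation:
Char counts: '$':1, 'a':7, 'b':10
C (first-col start): C('$')=0, C('a')=1, C('b')=8
L[0]='b': occ=0, LF[0]=C('b')+0=8+0=8
L[1]='b': occ=1, LF[1]=C('b')+1=8+1=9
L[2]='b': occ=2, LF[2]=C('b')+2=8+2=10
L[3]='b': occ=3, LF[3]=C('b')+3=8+3=11
L[4]='a': occ=0, LF[4]=C('a')+0=1+0=1
L[5]='b': occ=4, LF[5]=C('b')+4=8+4=12
L[6]='a': occ=1, LF[6]=C('a')+1=1+1=2
L[7]='$': occ=0, LF[7]=C('$')+0=0+0=0
L[8]='b': occ=5, LF[8]=C('b')+5=8+5=13
L[9]='b': occ=6, LF[9]=C('b')+6=8+6=14
L[10]='a': occ=2, LF[10]=C('a')+2=1+2=3
L[11]='b': occ=7, LF[11]=C('b')+7=8+7=15
L[12]='a': occ=3, LF[12]=C('a')+3=1+3=4
L[13]='b': occ=8, LF[13]=C('b')+8=8+8=16
L[14]='b': occ=9, LF[14]=C('b')+9=8+9=17
L[15]='a': occ=4, LF[15]=C('a')+4=1+4=5
L[16]='a': occ=5, LF[16]=C('a')+5=1+5=6
L[17]='a': occ=6, LF[17]=C('a')+6=1+6=7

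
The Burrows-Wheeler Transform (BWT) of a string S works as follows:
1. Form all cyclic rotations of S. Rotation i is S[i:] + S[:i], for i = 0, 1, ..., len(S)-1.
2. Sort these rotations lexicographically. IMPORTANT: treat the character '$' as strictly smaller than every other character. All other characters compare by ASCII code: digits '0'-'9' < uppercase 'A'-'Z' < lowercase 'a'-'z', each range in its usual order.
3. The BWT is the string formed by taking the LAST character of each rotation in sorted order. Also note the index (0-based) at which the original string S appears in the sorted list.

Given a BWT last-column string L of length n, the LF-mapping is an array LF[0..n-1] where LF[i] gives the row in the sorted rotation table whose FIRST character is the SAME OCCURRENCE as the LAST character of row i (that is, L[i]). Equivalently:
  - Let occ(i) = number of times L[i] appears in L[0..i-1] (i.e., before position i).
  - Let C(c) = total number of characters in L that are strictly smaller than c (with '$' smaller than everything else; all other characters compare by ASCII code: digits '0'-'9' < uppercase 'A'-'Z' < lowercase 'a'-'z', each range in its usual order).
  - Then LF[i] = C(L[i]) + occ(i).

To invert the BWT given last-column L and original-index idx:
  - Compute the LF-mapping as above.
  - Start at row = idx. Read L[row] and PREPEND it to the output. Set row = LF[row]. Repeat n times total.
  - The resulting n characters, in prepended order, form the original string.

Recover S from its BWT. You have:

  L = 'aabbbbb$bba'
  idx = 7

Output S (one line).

LF mapping: 1 2 4 5 6 7 8 0 9 10 3
Walk LF starting at row 7, prepending L[row]:
  step 1: row=7, L[7]='$', prepend. Next row=LF[7]=0
  step 2: row=0, L[0]='a', prepend. Next row=LF[0]=1
  step 3: row=1, L[1]='a', prepend. Next row=LF[1]=2
  step 4: row=2, L[2]='b', prepend. Next row=LF[2]=4
  step 5: row=4, L[4]='b', prepend. Next row=LF[4]=6
  step 6: row=6, L[6]='b', prepend. Next row=LF[6]=8
  step 7: row=8, L[8]='b', prepend. Next row=LF[8]=9
  step 8: row=9, L[9]='b', prepend. Next row=LF[9]=10
  step 9: row=10, L[10]='a', prepend. Next row=LF[10]=3
  step 10: row=3, L[3]='b', prepend. Next row=LF[3]=5
  step 11: row=5, L[5]='b', prepend. Next row=LF[5]=7
Reversed output: bbabbbbbaa$

Answer: bbabbbbbaa$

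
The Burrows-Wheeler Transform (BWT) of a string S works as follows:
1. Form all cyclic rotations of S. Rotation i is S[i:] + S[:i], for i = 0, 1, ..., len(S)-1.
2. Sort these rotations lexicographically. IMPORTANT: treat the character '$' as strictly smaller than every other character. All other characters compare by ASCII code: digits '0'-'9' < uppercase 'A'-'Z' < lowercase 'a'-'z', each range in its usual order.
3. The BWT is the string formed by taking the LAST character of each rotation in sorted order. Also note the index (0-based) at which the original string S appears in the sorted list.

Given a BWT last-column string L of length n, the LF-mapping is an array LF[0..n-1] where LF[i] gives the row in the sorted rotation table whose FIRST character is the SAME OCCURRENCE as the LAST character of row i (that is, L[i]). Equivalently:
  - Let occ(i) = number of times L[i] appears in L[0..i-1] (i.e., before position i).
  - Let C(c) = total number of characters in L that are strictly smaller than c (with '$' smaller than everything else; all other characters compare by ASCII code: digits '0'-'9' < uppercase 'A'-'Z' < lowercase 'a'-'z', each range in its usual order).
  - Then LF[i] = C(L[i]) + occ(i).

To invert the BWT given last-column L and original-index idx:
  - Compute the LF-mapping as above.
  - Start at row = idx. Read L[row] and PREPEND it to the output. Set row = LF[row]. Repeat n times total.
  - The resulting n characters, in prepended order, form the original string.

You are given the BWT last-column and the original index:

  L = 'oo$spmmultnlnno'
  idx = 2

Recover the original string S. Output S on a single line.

LF mapping: 8 9 0 12 11 3 4 14 1 13 5 2 6 7 10
Walk LF starting at row 2, prepending L[row]:
  step 1: row=2, L[2]='$', prepend. Next row=LF[2]=0
  step 2: row=0, L[0]='o', prepend. Next row=LF[0]=8
  step 3: row=8, L[8]='l', prepend. Next row=LF[8]=1
  step 4: row=1, L[1]='o', prepend. Next row=LF[1]=9
  step 5: row=9, L[9]='t', prepend. Next row=LF[9]=13
  step 6: row=13, L[13]='n', prepend. Next row=LF[13]=7
  step 7: row=7, L[7]='u', prepend. Next row=LF[7]=14
  step 8: row=14, L[14]='o', prepend. Next row=LF[14]=10
  step 9: row=10, L[10]='n', prepend. Next row=LF[10]=5
  step 10: row=5, L[5]='m', prepend. Next row=LF[5]=3
  step 11: row=3, L[3]='s', prepend. Next row=LF[3]=12
  step 12: row=12, L[12]='n', prepend. Next row=LF[12]=6
  step 13: row=6, L[6]='m', prepend. Next row=LF[6]=4
  step 14: row=4, L[4]='p', prepend. Next row=LF[4]=11
  step 15: row=11, L[11]='l', prepend. Next row=LF[11]=2
Reversed output: lpmnsmnountolo$

Answer: lpmnsmnountolo$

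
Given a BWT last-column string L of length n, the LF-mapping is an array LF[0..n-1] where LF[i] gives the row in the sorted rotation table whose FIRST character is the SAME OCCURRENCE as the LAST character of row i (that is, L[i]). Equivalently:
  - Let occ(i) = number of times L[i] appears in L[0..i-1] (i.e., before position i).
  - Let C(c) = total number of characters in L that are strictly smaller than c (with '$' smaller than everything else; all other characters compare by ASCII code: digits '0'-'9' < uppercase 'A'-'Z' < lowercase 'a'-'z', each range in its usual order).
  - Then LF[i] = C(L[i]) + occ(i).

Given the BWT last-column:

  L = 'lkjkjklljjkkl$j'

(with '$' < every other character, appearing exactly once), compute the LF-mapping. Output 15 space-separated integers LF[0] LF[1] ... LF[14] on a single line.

Char counts: '$':1, 'j':5, 'k':5, 'l':4
C (first-col start): C('$')=0, C('j')=1, C('k')=6, C('l')=11
L[0]='l': occ=0, LF[0]=C('l')+0=11+0=11
L[1]='k': occ=0, LF[1]=C('k')+0=6+0=6
L[2]='j': occ=0, LF[2]=C('j')+0=1+0=1
L[3]='k': occ=1, LF[3]=C('k')+1=6+1=7
L[4]='j': occ=1, LF[4]=C('j')+1=1+1=2
L[5]='k': occ=2, LF[5]=C('k')+2=6+2=8
L[6]='l': occ=1, LF[6]=C('l')+1=11+1=12
L[7]='l': occ=2, LF[7]=C('l')+2=11+2=13
L[8]='j': occ=2, LF[8]=C('j')+2=1+2=3
L[9]='j': occ=3, LF[9]=C('j')+3=1+3=4
L[10]='k': occ=3, LF[10]=C('k')+3=6+3=9
L[11]='k': occ=4, LF[11]=C('k')+4=6+4=10
L[12]='l': occ=3, LF[12]=C('l')+3=11+3=14
L[13]='$': occ=0, LF[13]=C('$')+0=0+0=0
L[14]='j': occ=4, LF[14]=C('j')+4=1+4=5

Answer: 11 6 1 7 2 8 12 13 3 4 9 10 14 0 5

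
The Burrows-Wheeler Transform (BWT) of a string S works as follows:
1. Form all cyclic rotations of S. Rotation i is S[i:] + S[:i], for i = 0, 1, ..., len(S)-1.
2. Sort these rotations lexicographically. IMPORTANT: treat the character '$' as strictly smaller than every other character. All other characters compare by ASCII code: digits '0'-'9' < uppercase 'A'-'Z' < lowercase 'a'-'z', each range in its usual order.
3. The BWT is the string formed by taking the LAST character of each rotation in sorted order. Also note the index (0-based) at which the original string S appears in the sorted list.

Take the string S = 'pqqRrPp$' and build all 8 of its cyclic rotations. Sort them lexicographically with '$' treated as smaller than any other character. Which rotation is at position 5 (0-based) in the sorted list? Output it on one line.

Answer: qRrPp$pq

Derivation:
All 8 rotations (rotation i = S[i:]+S[:i]):
  rot[0] = pqqRrPp$
  rot[1] = qqRrPp$p
  rot[2] = qRrPp$pq
  rot[3] = RrPp$pqq
  rot[4] = rPp$pqqR
  rot[5] = Pp$pqqRr
  rot[6] = p$pqqRrP
  rot[7] = $pqqRrPp
Sorted (with $ < everything):
  sorted[0] = $pqqRrPp
  sorted[1] = Pp$pqqRr
  sorted[2] = RrPp$pqq
  sorted[3] = p$pqqRrP
  sorted[4] = pqqRrPp$
  sorted[5] = qRrPp$pq
  sorted[6] = qqRrPp$p
  sorted[7] = rPp$pqqR
sorted[5] = qRrPp$pq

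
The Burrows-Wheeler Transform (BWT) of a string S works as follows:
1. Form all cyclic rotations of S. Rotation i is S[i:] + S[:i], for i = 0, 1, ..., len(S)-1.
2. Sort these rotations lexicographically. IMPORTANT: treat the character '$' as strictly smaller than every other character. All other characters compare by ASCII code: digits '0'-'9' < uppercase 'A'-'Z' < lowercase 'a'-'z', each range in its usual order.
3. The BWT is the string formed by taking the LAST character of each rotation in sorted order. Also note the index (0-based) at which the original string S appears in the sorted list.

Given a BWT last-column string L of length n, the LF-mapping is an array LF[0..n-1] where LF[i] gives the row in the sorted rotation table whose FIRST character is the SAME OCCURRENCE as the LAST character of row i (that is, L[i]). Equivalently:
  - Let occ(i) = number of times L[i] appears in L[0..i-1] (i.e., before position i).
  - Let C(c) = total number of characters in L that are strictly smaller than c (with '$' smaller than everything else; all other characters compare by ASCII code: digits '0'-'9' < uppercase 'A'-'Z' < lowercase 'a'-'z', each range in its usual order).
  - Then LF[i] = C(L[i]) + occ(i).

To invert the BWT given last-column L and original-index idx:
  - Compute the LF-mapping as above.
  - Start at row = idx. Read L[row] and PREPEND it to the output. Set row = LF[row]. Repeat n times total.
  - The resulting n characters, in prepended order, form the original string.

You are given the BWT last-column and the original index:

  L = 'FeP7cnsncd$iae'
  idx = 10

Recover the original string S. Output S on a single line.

LF mapping: 2 8 3 1 5 11 13 12 6 7 0 10 4 9
Walk LF starting at row 10, prepending L[row]:
  step 1: row=10, L[10]='$', prepend. Next row=LF[10]=0
  step 2: row=0, L[0]='F', prepend. Next row=LF[0]=2
  step 3: row=2, L[2]='P', prepend. Next row=LF[2]=3
  step 4: row=3, L[3]='7', prepend. Next row=LF[3]=1
  step 5: row=1, L[1]='e', prepend. Next row=LF[1]=8
  step 6: row=8, L[8]='c', prepend. Next row=LF[8]=6
  step 7: row=6, L[6]='s', prepend. Next row=LF[6]=13
  step 8: row=13, L[13]='e', prepend. Next row=LF[13]=9
  step 9: row=9, L[9]='d', prepend. Next row=LF[9]=7
  step 10: row=7, L[7]='n', prepend. Next row=LF[7]=12
  step 11: row=12, L[12]='a', prepend. Next row=LF[12]=4
  step 12: row=4, L[4]='c', prepend. Next row=LF[4]=5
  step 13: row=5, L[5]='n', prepend. Next row=LF[5]=11
  step 14: row=11, L[11]='i', prepend. Next row=LF[11]=10
Reversed output: incandesce7PF$

Answer: incandesce7PF$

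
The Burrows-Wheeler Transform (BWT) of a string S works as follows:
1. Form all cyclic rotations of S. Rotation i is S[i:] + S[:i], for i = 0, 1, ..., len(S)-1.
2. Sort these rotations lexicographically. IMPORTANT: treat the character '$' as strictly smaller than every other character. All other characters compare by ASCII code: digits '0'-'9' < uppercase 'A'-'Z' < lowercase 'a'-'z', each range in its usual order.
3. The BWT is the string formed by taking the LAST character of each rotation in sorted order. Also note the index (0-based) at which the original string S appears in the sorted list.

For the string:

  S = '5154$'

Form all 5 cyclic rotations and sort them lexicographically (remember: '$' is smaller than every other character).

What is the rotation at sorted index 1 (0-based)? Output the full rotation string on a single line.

All 5 rotations (rotation i = S[i:]+S[:i]):
  rot[0] = 5154$
  rot[1] = 154$5
  rot[2] = 54$51
  rot[3] = 4$515
  rot[4] = $5154
Sorted (with $ < everything):
  sorted[0] = $5154
  sorted[1] = 154$5
  sorted[2] = 4$515
  sorted[3] = 5154$
  sorted[4] = 54$51
sorted[1] = 154$5

Answer: 154$5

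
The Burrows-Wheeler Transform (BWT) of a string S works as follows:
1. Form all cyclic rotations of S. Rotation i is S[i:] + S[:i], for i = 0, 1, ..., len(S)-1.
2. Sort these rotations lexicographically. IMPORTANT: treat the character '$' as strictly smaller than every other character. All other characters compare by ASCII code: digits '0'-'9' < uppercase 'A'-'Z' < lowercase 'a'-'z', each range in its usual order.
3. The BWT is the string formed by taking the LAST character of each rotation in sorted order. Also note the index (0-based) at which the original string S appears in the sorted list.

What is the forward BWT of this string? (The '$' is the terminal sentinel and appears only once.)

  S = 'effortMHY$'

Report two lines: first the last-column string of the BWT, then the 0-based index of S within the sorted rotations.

All 10 rotations (rotation i = S[i:]+S[:i]):
  rot[0] = effortMHY$
  rot[1] = ffortMHY$e
  rot[2] = fortMHY$ef
  rot[3] = ortMHY$eff
  rot[4] = rtMHY$effo
  rot[5] = tMHY$effor
  rot[6] = MHY$effort
  rot[7] = HY$effortM
  rot[8] = Y$effortMH
  rot[9] = $effortMHY
Sorted (with $ < everything):
  sorted[0] = $effortMHY  (last char: 'Y')
  sorted[1] = HY$effortM  (last char: 'M')
  sorted[2] = MHY$effort  (last char: 't')
  sorted[3] = Y$effortMH  (last char: 'H')
  sorted[4] = effortMHY$  (last char: '$')
  sorted[5] = ffortMHY$e  (last char: 'e')
  sorted[6] = fortMHY$ef  (last char: 'f')
  sorted[7] = ortMHY$eff  (last char: 'f')
  sorted[8] = rtMHY$effo  (last char: 'o')
  sorted[9] = tMHY$effor  (last char: 'r')
Last column: YMtH$effor
Original string S is at sorted index 4

Answer: YMtH$effor
4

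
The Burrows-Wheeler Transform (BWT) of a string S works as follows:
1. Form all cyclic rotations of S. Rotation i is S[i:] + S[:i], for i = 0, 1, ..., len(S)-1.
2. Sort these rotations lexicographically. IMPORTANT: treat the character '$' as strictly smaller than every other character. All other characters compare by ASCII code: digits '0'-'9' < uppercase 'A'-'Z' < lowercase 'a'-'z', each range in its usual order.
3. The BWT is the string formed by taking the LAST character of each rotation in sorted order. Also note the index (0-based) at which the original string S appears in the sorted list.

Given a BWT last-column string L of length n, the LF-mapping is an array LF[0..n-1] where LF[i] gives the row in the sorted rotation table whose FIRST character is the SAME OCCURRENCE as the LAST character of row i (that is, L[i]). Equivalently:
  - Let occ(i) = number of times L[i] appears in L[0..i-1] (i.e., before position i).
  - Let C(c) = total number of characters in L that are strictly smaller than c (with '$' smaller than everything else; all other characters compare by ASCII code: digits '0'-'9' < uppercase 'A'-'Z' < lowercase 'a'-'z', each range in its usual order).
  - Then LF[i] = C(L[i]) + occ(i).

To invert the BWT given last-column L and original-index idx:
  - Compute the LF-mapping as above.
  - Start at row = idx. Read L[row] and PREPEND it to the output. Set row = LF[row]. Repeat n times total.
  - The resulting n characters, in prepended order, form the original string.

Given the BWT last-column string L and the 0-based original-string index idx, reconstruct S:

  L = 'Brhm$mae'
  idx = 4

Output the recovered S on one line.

LF mapping: 1 7 4 5 0 6 2 3
Walk LF starting at row 4, prepending L[row]:
  step 1: row=4, L[4]='$', prepend. Next row=LF[4]=0
  step 2: row=0, L[0]='B', prepend. Next row=LF[0]=1
  step 3: row=1, L[1]='r', prepend. Next row=LF[1]=7
  step 4: row=7, L[7]='e', prepend. Next row=LF[7]=3
  step 5: row=3, L[3]='m', prepend. Next row=LF[3]=5
  step 6: row=5, L[5]='m', prepend. Next row=LF[5]=6
  step 7: row=6, L[6]='a', prepend. Next row=LF[6]=2
  step 8: row=2, L[2]='h', prepend. Next row=LF[2]=4
Reversed output: hammerB$

Answer: hammerB$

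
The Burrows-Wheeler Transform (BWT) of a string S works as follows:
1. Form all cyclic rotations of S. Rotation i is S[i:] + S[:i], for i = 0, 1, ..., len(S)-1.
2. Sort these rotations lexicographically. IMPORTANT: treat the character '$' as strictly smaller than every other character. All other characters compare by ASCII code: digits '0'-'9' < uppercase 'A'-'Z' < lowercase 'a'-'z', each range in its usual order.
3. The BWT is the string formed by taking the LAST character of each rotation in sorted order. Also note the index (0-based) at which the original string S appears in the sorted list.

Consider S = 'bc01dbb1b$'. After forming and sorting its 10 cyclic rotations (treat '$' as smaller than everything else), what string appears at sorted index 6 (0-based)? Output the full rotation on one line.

All 10 rotations (rotation i = S[i:]+S[:i]):
  rot[0] = bc01dbb1b$
  rot[1] = c01dbb1b$b
  rot[2] = 01dbb1b$bc
  rot[3] = 1dbb1b$bc0
  rot[4] = dbb1b$bc01
  rot[5] = bb1b$bc01d
  rot[6] = b1b$bc01db
  rot[7] = 1b$bc01dbb
  rot[8] = b$bc01dbb1
  rot[9] = $bc01dbb1b
Sorted (with $ < everything):
  sorted[0] = $bc01dbb1b
  sorted[1] = 01dbb1b$bc
  sorted[2] = 1b$bc01dbb
  sorted[3] = 1dbb1b$bc0
  sorted[4] = b$bc01dbb1
  sorted[5] = b1b$bc01db
  sorted[6] = bb1b$bc01d
  sorted[7] = bc01dbb1b$
  sorted[8] = c01dbb1b$b
  sorted[9] = dbb1b$bc01
sorted[6] = bb1b$bc01d

Answer: bb1b$bc01d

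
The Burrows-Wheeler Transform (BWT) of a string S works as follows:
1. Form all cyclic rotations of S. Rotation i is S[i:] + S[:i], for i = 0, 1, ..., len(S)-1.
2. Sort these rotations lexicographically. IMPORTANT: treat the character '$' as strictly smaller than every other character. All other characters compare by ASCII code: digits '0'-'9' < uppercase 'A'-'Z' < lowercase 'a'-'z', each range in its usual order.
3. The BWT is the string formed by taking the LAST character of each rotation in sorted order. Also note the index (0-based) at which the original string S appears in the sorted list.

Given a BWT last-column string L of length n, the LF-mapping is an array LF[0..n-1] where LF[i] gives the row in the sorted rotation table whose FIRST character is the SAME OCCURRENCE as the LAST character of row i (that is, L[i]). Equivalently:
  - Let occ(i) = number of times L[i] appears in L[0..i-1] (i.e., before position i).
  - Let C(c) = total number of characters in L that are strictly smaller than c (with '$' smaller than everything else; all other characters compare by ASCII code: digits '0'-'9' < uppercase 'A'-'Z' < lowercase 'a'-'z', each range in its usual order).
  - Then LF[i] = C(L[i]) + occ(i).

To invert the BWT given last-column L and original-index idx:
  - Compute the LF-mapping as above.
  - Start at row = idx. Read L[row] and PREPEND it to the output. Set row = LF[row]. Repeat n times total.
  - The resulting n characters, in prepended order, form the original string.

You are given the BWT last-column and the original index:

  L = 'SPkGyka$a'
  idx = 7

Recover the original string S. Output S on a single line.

Answer: kayakPGS$

Derivation:
LF mapping: 3 2 6 1 8 7 4 0 5
Walk LF starting at row 7, prepending L[row]:
  step 1: row=7, L[7]='$', prepend. Next row=LF[7]=0
  step 2: row=0, L[0]='S', prepend. Next row=LF[0]=3
  step 3: row=3, L[3]='G', prepend. Next row=LF[3]=1
  step 4: row=1, L[1]='P', prepend. Next row=LF[1]=2
  step 5: row=2, L[2]='k', prepend. Next row=LF[2]=6
  step 6: row=6, L[6]='a', prepend. Next row=LF[6]=4
  step 7: row=4, L[4]='y', prepend. Next row=LF[4]=8
  step 8: row=8, L[8]='a', prepend. Next row=LF[8]=5
  step 9: row=5, L[5]='k', prepend. Next row=LF[5]=7
Reversed output: kayakPGS$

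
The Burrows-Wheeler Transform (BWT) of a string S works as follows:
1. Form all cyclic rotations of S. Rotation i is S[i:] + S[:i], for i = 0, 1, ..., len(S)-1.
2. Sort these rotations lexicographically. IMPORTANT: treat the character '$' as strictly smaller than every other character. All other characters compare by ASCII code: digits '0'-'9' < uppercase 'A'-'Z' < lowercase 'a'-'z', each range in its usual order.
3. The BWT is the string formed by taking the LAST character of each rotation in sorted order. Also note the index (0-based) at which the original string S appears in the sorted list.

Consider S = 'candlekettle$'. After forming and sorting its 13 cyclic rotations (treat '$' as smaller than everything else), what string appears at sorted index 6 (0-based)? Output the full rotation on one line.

All 13 rotations (rotation i = S[i:]+S[:i]):
  rot[0] = candlekettle$
  rot[1] = andlekettle$c
  rot[2] = ndlekettle$ca
  rot[3] = dlekettle$can
  rot[4] = lekettle$cand
  rot[5] = ekettle$candl
  rot[6] = kettle$candle
  rot[7] = ettle$candlek
  rot[8] = ttle$candleke
  rot[9] = tle$candleket
  rot[10] = le$candlekett
  rot[11] = e$candlekettl
  rot[12] = $candlekettle
Sorted (with $ < everything):
  sorted[0] = $candlekettle
  sorted[1] = andlekettle$c
  sorted[2] = candlekettle$
  sorted[3] = dlekettle$can
  sorted[4] = e$candlekettl
  sorted[5] = ekettle$candl
  sorted[6] = ettle$candlek
  sorted[7] = kettle$candle
  sorted[8] = le$candlekett
  sorted[9] = lekettle$cand
  sorted[10] = ndlekettle$ca
  sorted[11] = tle$candleket
  sorted[12] = ttle$candleke
sorted[6] = ettle$candlek

Answer: ettle$candlek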